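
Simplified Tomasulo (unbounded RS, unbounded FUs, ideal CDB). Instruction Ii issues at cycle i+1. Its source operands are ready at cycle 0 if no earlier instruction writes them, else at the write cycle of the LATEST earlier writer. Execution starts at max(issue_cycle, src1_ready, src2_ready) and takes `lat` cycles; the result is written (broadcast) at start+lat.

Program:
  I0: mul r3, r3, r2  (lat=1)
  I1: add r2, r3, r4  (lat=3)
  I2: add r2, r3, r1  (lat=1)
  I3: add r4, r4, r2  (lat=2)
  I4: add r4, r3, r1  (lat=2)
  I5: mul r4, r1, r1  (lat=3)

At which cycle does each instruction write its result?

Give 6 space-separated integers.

I0 mul r3: issue@1 deps=(None,None) exec_start@1 write@2
I1 add r2: issue@2 deps=(0,None) exec_start@2 write@5
I2 add r2: issue@3 deps=(0,None) exec_start@3 write@4
I3 add r4: issue@4 deps=(None,2) exec_start@4 write@6
I4 add r4: issue@5 deps=(0,None) exec_start@5 write@7
I5 mul r4: issue@6 deps=(None,None) exec_start@6 write@9

Answer: 2 5 4 6 7 9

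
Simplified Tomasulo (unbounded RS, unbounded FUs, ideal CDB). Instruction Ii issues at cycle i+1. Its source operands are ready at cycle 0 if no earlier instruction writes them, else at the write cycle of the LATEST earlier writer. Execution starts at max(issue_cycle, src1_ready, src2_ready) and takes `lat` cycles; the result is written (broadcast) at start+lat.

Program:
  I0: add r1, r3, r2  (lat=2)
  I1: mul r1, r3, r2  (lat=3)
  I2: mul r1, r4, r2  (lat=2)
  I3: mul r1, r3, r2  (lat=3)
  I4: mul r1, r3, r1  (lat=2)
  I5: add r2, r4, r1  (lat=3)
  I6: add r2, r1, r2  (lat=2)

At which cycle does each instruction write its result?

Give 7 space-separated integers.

Answer: 3 5 5 7 9 12 14

Derivation:
I0 add r1: issue@1 deps=(None,None) exec_start@1 write@3
I1 mul r1: issue@2 deps=(None,None) exec_start@2 write@5
I2 mul r1: issue@3 deps=(None,None) exec_start@3 write@5
I3 mul r1: issue@4 deps=(None,None) exec_start@4 write@7
I4 mul r1: issue@5 deps=(None,3) exec_start@7 write@9
I5 add r2: issue@6 deps=(None,4) exec_start@9 write@12
I6 add r2: issue@7 deps=(4,5) exec_start@12 write@14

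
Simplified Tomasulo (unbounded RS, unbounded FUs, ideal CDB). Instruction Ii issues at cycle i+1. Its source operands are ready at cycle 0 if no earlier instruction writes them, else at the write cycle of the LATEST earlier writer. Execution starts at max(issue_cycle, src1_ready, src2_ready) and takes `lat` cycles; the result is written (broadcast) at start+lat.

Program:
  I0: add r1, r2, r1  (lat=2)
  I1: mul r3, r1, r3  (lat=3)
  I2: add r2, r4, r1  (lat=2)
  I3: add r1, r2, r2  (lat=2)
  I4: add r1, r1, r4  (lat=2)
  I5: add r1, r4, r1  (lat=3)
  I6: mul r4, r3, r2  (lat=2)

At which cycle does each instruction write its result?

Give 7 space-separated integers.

Answer: 3 6 5 7 9 12 9

Derivation:
I0 add r1: issue@1 deps=(None,None) exec_start@1 write@3
I1 mul r3: issue@2 deps=(0,None) exec_start@3 write@6
I2 add r2: issue@3 deps=(None,0) exec_start@3 write@5
I3 add r1: issue@4 deps=(2,2) exec_start@5 write@7
I4 add r1: issue@5 deps=(3,None) exec_start@7 write@9
I5 add r1: issue@6 deps=(None,4) exec_start@9 write@12
I6 mul r4: issue@7 deps=(1,2) exec_start@7 write@9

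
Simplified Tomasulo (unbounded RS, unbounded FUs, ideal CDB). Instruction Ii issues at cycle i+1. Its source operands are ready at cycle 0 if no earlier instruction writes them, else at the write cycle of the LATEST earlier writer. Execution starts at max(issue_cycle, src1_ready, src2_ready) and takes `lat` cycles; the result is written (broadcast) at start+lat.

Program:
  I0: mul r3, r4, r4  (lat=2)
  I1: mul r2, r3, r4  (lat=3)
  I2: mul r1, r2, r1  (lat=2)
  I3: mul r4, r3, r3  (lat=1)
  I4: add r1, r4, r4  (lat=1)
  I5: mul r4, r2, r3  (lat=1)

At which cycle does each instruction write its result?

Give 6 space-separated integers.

I0 mul r3: issue@1 deps=(None,None) exec_start@1 write@3
I1 mul r2: issue@2 deps=(0,None) exec_start@3 write@6
I2 mul r1: issue@3 deps=(1,None) exec_start@6 write@8
I3 mul r4: issue@4 deps=(0,0) exec_start@4 write@5
I4 add r1: issue@5 deps=(3,3) exec_start@5 write@6
I5 mul r4: issue@6 deps=(1,0) exec_start@6 write@7

Answer: 3 6 8 5 6 7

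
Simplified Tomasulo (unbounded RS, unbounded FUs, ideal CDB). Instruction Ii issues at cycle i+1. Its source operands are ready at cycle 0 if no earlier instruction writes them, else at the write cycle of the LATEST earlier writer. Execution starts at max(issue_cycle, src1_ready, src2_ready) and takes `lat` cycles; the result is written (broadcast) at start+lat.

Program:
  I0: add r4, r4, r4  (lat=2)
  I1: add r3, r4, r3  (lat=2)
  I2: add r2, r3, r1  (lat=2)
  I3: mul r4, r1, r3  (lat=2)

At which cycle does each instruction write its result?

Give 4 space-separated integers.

Answer: 3 5 7 7

Derivation:
I0 add r4: issue@1 deps=(None,None) exec_start@1 write@3
I1 add r3: issue@2 deps=(0,None) exec_start@3 write@5
I2 add r2: issue@3 deps=(1,None) exec_start@5 write@7
I3 mul r4: issue@4 deps=(None,1) exec_start@5 write@7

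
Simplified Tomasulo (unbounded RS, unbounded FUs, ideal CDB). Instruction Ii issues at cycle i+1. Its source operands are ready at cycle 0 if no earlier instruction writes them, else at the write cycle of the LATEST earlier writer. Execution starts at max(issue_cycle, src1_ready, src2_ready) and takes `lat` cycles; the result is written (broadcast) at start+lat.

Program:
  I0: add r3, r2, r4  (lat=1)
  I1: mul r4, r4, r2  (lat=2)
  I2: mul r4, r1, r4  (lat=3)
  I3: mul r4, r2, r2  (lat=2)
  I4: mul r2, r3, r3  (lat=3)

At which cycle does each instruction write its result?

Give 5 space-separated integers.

Answer: 2 4 7 6 8

Derivation:
I0 add r3: issue@1 deps=(None,None) exec_start@1 write@2
I1 mul r4: issue@2 deps=(None,None) exec_start@2 write@4
I2 mul r4: issue@3 deps=(None,1) exec_start@4 write@7
I3 mul r4: issue@4 deps=(None,None) exec_start@4 write@6
I4 mul r2: issue@5 deps=(0,0) exec_start@5 write@8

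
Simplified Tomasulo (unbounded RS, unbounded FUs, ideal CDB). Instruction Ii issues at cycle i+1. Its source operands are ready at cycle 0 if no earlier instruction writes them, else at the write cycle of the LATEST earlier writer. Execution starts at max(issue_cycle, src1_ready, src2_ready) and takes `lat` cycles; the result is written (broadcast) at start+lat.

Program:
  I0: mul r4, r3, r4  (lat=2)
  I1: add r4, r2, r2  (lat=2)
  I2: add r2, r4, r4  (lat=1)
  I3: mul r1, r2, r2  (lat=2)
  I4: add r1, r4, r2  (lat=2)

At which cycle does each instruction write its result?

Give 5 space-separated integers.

Answer: 3 4 5 7 7

Derivation:
I0 mul r4: issue@1 deps=(None,None) exec_start@1 write@3
I1 add r4: issue@2 deps=(None,None) exec_start@2 write@4
I2 add r2: issue@3 deps=(1,1) exec_start@4 write@5
I3 mul r1: issue@4 deps=(2,2) exec_start@5 write@7
I4 add r1: issue@5 deps=(1,2) exec_start@5 write@7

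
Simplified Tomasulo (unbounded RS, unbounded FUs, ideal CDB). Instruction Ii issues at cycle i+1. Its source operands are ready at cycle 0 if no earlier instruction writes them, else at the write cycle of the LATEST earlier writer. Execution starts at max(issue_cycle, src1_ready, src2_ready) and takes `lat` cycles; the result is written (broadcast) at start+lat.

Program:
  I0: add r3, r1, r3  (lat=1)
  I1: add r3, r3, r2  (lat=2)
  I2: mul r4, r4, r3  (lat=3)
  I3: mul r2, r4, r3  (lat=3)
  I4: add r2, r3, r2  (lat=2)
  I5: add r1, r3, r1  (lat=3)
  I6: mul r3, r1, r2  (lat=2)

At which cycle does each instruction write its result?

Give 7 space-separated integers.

I0 add r3: issue@1 deps=(None,None) exec_start@1 write@2
I1 add r3: issue@2 deps=(0,None) exec_start@2 write@4
I2 mul r4: issue@3 deps=(None,1) exec_start@4 write@7
I3 mul r2: issue@4 deps=(2,1) exec_start@7 write@10
I4 add r2: issue@5 deps=(1,3) exec_start@10 write@12
I5 add r1: issue@6 deps=(1,None) exec_start@6 write@9
I6 mul r3: issue@7 deps=(5,4) exec_start@12 write@14

Answer: 2 4 7 10 12 9 14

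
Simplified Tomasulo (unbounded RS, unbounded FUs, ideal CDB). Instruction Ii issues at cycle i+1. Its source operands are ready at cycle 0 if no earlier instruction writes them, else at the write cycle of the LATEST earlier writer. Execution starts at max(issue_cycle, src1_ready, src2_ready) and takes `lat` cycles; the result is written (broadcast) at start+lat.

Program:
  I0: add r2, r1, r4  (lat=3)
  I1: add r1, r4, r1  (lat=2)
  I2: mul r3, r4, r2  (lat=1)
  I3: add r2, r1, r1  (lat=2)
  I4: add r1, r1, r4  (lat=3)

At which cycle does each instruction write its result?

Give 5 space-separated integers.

Answer: 4 4 5 6 8

Derivation:
I0 add r2: issue@1 deps=(None,None) exec_start@1 write@4
I1 add r1: issue@2 deps=(None,None) exec_start@2 write@4
I2 mul r3: issue@3 deps=(None,0) exec_start@4 write@5
I3 add r2: issue@4 deps=(1,1) exec_start@4 write@6
I4 add r1: issue@5 deps=(1,None) exec_start@5 write@8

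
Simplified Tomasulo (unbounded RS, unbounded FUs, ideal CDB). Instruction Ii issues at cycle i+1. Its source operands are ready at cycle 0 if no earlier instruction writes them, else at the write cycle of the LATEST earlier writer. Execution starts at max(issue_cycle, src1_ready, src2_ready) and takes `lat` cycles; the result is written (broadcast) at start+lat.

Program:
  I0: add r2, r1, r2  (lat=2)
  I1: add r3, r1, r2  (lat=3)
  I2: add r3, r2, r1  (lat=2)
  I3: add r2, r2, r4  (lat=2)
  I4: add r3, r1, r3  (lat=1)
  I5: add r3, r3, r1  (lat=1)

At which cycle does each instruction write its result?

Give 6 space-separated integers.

I0 add r2: issue@1 deps=(None,None) exec_start@1 write@3
I1 add r3: issue@2 deps=(None,0) exec_start@3 write@6
I2 add r3: issue@3 deps=(0,None) exec_start@3 write@5
I3 add r2: issue@4 deps=(0,None) exec_start@4 write@6
I4 add r3: issue@5 deps=(None,2) exec_start@5 write@6
I5 add r3: issue@6 deps=(4,None) exec_start@6 write@7

Answer: 3 6 5 6 6 7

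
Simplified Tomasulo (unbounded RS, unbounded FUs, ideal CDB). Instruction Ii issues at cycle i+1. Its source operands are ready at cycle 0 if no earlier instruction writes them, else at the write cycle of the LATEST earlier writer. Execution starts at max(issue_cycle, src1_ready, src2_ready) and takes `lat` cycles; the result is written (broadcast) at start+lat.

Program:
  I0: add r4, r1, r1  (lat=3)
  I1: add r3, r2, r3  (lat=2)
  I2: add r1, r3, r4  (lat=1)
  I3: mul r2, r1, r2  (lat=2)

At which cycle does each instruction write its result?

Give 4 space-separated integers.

Answer: 4 4 5 7

Derivation:
I0 add r4: issue@1 deps=(None,None) exec_start@1 write@4
I1 add r3: issue@2 deps=(None,None) exec_start@2 write@4
I2 add r1: issue@3 deps=(1,0) exec_start@4 write@5
I3 mul r2: issue@4 deps=(2,None) exec_start@5 write@7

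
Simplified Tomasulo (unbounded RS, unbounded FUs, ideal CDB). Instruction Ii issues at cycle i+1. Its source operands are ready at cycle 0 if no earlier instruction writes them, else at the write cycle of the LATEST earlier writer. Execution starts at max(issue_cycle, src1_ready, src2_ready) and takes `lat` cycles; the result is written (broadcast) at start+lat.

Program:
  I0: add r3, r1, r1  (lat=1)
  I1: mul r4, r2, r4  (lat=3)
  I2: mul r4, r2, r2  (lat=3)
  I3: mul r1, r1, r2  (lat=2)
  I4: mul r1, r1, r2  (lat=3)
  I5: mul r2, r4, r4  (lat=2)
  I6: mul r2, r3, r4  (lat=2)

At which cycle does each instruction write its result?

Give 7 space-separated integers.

I0 add r3: issue@1 deps=(None,None) exec_start@1 write@2
I1 mul r4: issue@2 deps=(None,None) exec_start@2 write@5
I2 mul r4: issue@3 deps=(None,None) exec_start@3 write@6
I3 mul r1: issue@4 deps=(None,None) exec_start@4 write@6
I4 mul r1: issue@5 deps=(3,None) exec_start@6 write@9
I5 mul r2: issue@6 deps=(2,2) exec_start@6 write@8
I6 mul r2: issue@7 deps=(0,2) exec_start@7 write@9

Answer: 2 5 6 6 9 8 9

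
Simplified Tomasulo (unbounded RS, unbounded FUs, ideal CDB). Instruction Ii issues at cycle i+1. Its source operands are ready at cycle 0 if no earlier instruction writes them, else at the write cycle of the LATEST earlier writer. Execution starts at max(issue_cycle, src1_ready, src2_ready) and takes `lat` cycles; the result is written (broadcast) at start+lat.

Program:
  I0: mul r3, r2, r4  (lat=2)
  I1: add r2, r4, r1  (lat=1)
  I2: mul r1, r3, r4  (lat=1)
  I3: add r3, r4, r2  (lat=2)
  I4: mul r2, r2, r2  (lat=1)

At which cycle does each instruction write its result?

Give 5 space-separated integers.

I0 mul r3: issue@1 deps=(None,None) exec_start@1 write@3
I1 add r2: issue@2 deps=(None,None) exec_start@2 write@3
I2 mul r1: issue@3 deps=(0,None) exec_start@3 write@4
I3 add r3: issue@4 deps=(None,1) exec_start@4 write@6
I4 mul r2: issue@5 deps=(1,1) exec_start@5 write@6

Answer: 3 3 4 6 6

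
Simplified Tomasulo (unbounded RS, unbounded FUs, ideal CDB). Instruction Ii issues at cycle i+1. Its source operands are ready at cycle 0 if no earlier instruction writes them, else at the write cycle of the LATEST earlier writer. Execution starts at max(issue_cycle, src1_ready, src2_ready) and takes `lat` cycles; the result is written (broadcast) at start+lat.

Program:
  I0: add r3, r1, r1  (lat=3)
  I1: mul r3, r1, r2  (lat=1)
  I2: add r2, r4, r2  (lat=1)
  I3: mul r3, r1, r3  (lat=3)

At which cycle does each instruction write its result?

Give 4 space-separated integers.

Answer: 4 3 4 7

Derivation:
I0 add r3: issue@1 deps=(None,None) exec_start@1 write@4
I1 mul r3: issue@2 deps=(None,None) exec_start@2 write@3
I2 add r2: issue@3 deps=(None,None) exec_start@3 write@4
I3 mul r3: issue@4 deps=(None,1) exec_start@4 write@7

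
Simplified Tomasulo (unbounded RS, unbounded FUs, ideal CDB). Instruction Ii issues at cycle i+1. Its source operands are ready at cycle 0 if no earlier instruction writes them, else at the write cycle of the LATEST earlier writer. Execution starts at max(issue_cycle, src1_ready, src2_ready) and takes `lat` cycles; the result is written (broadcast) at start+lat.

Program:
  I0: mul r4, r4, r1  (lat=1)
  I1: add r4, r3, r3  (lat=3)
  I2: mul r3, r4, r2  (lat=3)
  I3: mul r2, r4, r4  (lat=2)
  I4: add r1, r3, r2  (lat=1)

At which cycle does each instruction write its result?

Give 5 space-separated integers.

Answer: 2 5 8 7 9

Derivation:
I0 mul r4: issue@1 deps=(None,None) exec_start@1 write@2
I1 add r4: issue@2 deps=(None,None) exec_start@2 write@5
I2 mul r3: issue@3 deps=(1,None) exec_start@5 write@8
I3 mul r2: issue@4 deps=(1,1) exec_start@5 write@7
I4 add r1: issue@5 deps=(2,3) exec_start@8 write@9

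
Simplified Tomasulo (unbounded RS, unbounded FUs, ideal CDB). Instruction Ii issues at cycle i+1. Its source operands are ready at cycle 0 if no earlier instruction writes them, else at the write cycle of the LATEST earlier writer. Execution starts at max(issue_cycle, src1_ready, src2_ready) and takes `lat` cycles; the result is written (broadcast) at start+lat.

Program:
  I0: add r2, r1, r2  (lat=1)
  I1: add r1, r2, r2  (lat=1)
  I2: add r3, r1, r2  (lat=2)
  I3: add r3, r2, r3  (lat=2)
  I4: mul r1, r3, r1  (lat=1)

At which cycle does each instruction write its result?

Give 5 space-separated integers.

I0 add r2: issue@1 deps=(None,None) exec_start@1 write@2
I1 add r1: issue@2 deps=(0,0) exec_start@2 write@3
I2 add r3: issue@3 deps=(1,0) exec_start@3 write@5
I3 add r3: issue@4 deps=(0,2) exec_start@5 write@7
I4 mul r1: issue@5 deps=(3,1) exec_start@7 write@8

Answer: 2 3 5 7 8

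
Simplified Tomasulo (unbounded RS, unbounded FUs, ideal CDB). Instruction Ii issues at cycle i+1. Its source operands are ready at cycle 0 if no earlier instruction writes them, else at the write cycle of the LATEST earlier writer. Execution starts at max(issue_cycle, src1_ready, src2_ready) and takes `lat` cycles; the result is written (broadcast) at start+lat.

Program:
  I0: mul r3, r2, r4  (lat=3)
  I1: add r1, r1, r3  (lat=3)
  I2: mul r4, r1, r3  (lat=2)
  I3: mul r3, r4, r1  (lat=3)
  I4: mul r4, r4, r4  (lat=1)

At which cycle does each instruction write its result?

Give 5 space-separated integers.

Answer: 4 7 9 12 10

Derivation:
I0 mul r3: issue@1 deps=(None,None) exec_start@1 write@4
I1 add r1: issue@2 deps=(None,0) exec_start@4 write@7
I2 mul r4: issue@3 deps=(1,0) exec_start@7 write@9
I3 mul r3: issue@4 deps=(2,1) exec_start@9 write@12
I4 mul r4: issue@5 deps=(2,2) exec_start@9 write@10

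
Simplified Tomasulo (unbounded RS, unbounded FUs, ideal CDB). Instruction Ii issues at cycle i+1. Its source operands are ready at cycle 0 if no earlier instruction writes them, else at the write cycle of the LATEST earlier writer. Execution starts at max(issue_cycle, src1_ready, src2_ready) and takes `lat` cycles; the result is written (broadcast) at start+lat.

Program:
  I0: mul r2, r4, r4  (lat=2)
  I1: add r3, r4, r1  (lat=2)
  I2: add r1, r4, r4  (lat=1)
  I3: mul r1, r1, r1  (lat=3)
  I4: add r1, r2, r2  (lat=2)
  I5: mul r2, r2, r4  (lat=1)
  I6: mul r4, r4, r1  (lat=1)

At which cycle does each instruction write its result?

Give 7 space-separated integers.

I0 mul r2: issue@1 deps=(None,None) exec_start@1 write@3
I1 add r3: issue@2 deps=(None,None) exec_start@2 write@4
I2 add r1: issue@3 deps=(None,None) exec_start@3 write@4
I3 mul r1: issue@4 deps=(2,2) exec_start@4 write@7
I4 add r1: issue@5 deps=(0,0) exec_start@5 write@7
I5 mul r2: issue@6 deps=(0,None) exec_start@6 write@7
I6 mul r4: issue@7 deps=(None,4) exec_start@7 write@8

Answer: 3 4 4 7 7 7 8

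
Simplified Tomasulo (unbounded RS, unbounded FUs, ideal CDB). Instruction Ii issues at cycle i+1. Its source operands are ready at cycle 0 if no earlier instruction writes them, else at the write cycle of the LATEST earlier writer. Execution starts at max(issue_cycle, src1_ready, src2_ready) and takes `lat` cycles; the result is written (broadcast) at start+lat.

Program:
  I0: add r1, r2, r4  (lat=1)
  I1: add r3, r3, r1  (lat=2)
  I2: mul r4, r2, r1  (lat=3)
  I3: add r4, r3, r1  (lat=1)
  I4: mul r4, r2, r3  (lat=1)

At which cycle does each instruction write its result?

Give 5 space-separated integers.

Answer: 2 4 6 5 6

Derivation:
I0 add r1: issue@1 deps=(None,None) exec_start@1 write@2
I1 add r3: issue@2 deps=(None,0) exec_start@2 write@4
I2 mul r4: issue@3 deps=(None,0) exec_start@3 write@6
I3 add r4: issue@4 deps=(1,0) exec_start@4 write@5
I4 mul r4: issue@5 deps=(None,1) exec_start@5 write@6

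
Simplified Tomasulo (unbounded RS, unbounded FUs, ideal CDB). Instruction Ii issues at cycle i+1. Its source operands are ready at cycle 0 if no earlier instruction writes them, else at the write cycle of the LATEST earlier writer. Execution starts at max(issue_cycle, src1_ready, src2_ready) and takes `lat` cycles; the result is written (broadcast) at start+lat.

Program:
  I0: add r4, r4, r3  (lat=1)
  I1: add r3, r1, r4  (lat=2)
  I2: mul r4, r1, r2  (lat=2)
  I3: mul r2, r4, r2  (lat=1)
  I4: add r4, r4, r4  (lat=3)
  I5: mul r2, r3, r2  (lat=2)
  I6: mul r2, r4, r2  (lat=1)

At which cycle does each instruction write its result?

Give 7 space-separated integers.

Answer: 2 4 5 6 8 8 9

Derivation:
I0 add r4: issue@1 deps=(None,None) exec_start@1 write@2
I1 add r3: issue@2 deps=(None,0) exec_start@2 write@4
I2 mul r4: issue@3 deps=(None,None) exec_start@3 write@5
I3 mul r2: issue@4 deps=(2,None) exec_start@5 write@6
I4 add r4: issue@5 deps=(2,2) exec_start@5 write@8
I5 mul r2: issue@6 deps=(1,3) exec_start@6 write@8
I6 mul r2: issue@7 deps=(4,5) exec_start@8 write@9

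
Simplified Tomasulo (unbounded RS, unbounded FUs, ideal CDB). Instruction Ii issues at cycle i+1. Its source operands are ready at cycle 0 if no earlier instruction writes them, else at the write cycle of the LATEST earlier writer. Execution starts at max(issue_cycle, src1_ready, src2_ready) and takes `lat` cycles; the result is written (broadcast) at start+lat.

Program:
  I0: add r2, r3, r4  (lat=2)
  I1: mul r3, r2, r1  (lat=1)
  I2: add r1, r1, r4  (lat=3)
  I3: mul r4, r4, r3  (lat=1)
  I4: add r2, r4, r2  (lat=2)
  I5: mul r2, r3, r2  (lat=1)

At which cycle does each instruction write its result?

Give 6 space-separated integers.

Answer: 3 4 6 5 7 8

Derivation:
I0 add r2: issue@1 deps=(None,None) exec_start@1 write@3
I1 mul r3: issue@2 deps=(0,None) exec_start@3 write@4
I2 add r1: issue@3 deps=(None,None) exec_start@3 write@6
I3 mul r4: issue@4 deps=(None,1) exec_start@4 write@5
I4 add r2: issue@5 deps=(3,0) exec_start@5 write@7
I5 mul r2: issue@6 deps=(1,4) exec_start@7 write@8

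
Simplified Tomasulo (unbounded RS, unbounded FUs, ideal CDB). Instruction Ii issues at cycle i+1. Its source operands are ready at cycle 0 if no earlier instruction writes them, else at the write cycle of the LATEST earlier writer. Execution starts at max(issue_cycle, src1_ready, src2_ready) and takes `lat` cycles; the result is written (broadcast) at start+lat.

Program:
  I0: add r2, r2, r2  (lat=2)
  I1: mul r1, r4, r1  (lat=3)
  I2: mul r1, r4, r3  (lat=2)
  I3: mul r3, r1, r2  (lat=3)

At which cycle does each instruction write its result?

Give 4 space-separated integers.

Answer: 3 5 5 8

Derivation:
I0 add r2: issue@1 deps=(None,None) exec_start@1 write@3
I1 mul r1: issue@2 deps=(None,None) exec_start@2 write@5
I2 mul r1: issue@3 deps=(None,None) exec_start@3 write@5
I3 mul r3: issue@4 deps=(2,0) exec_start@5 write@8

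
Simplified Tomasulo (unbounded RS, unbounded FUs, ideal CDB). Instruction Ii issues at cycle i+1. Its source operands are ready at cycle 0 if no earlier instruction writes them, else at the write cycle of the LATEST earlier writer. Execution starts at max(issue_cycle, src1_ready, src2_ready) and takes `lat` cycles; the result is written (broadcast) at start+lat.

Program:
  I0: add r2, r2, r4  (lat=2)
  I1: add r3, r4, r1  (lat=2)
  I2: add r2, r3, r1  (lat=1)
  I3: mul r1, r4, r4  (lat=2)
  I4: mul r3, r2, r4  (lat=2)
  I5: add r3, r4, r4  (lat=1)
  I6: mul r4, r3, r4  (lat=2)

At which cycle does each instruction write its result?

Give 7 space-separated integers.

Answer: 3 4 5 6 7 7 9

Derivation:
I0 add r2: issue@1 deps=(None,None) exec_start@1 write@3
I1 add r3: issue@2 deps=(None,None) exec_start@2 write@4
I2 add r2: issue@3 deps=(1,None) exec_start@4 write@5
I3 mul r1: issue@4 deps=(None,None) exec_start@4 write@6
I4 mul r3: issue@5 deps=(2,None) exec_start@5 write@7
I5 add r3: issue@6 deps=(None,None) exec_start@6 write@7
I6 mul r4: issue@7 deps=(5,None) exec_start@7 write@9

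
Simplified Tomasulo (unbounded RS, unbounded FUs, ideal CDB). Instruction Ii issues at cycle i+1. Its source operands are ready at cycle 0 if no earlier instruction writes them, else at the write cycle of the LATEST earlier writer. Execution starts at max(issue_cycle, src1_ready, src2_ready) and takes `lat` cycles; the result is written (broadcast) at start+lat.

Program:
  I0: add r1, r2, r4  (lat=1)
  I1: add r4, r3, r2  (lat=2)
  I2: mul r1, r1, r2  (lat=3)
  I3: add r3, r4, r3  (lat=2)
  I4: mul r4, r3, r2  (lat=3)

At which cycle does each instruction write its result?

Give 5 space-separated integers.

I0 add r1: issue@1 deps=(None,None) exec_start@1 write@2
I1 add r4: issue@2 deps=(None,None) exec_start@2 write@4
I2 mul r1: issue@3 deps=(0,None) exec_start@3 write@6
I3 add r3: issue@4 deps=(1,None) exec_start@4 write@6
I4 mul r4: issue@5 deps=(3,None) exec_start@6 write@9

Answer: 2 4 6 6 9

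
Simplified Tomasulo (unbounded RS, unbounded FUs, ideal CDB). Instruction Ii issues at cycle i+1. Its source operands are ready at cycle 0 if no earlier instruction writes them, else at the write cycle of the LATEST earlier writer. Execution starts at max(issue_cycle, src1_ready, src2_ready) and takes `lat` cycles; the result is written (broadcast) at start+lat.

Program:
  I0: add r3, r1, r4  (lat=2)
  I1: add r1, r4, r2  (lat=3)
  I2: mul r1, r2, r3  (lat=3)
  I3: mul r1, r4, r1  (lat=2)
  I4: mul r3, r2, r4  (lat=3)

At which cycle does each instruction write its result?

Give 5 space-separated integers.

I0 add r3: issue@1 deps=(None,None) exec_start@1 write@3
I1 add r1: issue@2 deps=(None,None) exec_start@2 write@5
I2 mul r1: issue@3 deps=(None,0) exec_start@3 write@6
I3 mul r1: issue@4 deps=(None,2) exec_start@6 write@8
I4 mul r3: issue@5 deps=(None,None) exec_start@5 write@8

Answer: 3 5 6 8 8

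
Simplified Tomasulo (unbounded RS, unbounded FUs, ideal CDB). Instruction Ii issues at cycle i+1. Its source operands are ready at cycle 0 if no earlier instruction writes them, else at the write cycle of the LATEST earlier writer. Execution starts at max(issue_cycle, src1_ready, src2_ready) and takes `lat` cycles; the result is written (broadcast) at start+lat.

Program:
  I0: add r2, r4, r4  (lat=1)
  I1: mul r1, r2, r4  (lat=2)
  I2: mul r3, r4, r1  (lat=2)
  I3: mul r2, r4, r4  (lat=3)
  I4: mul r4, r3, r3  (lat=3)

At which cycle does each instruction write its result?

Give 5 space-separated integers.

I0 add r2: issue@1 deps=(None,None) exec_start@1 write@2
I1 mul r1: issue@2 deps=(0,None) exec_start@2 write@4
I2 mul r3: issue@3 deps=(None,1) exec_start@4 write@6
I3 mul r2: issue@4 deps=(None,None) exec_start@4 write@7
I4 mul r4: issue@5 deps=(2,2) exec_start@6 write@9

Answer: 2 4 6 7 9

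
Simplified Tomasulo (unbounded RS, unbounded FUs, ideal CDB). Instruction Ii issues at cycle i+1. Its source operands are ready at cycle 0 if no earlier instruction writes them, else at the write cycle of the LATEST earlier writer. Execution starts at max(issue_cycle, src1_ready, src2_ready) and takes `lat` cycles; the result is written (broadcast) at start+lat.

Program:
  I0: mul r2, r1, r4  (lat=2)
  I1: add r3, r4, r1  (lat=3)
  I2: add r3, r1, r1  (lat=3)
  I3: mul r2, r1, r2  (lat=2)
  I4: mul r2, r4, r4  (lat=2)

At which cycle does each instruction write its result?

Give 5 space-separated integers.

Answer: 3 5 6 6 7

Derivation:
I0 mul r2: issue@1 deps=(None,None) exec_start@1 write@3
I1 add r3: issue@2 deps=(None,None) exec_start@2 write@5
I2 add r3: issue@3 deps=(None,None) exec_start@3 write@6
I3 mul r2: issue@4 deps=(None,0) exec_start@4 write@6
I4 mul r2: issue@5 deps=(None,None) exec_start@5 write@7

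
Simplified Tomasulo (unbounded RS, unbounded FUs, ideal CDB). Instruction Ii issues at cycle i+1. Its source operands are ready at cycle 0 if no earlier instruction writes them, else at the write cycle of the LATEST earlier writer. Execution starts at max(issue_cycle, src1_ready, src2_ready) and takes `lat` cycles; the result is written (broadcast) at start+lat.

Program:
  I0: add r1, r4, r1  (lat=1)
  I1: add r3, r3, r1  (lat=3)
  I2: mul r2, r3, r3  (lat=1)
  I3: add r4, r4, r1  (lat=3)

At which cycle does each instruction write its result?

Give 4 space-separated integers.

Answer: 2 5 6 7

Derivation:
I0 add r1: issue@1 deps=(None,None) exec_start@1 write@2
I1 add r3: issue@2 deps=(None,0) exec_start@2 write@5
I2 mul r2: issue@3 deps=(1,1) exec_start@5 write@6
I3 add r4: issue@4 deps=(None,0) exec_start@4 write@7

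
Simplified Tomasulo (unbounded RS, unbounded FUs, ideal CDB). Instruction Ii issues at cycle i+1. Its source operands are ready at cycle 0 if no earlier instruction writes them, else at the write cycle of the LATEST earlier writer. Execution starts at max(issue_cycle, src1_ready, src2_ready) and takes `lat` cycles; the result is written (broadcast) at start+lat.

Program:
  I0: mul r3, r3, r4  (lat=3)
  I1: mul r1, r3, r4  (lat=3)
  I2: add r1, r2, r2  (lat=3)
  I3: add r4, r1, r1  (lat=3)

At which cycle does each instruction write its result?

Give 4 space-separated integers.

Answer: 4 7 6 9

Derivation:
I0 mul r3: issue@1 deps=(None,None) exec_start@1 write@4
I1 mul r1: issue@2 deps=(0,None) exec_start@4 write@7
I2 add r1: issue@3 deps=(None,None) exec_start@3 write@6
I3 add r4: issue@4 deps=(2,2) exec_start@6 write@9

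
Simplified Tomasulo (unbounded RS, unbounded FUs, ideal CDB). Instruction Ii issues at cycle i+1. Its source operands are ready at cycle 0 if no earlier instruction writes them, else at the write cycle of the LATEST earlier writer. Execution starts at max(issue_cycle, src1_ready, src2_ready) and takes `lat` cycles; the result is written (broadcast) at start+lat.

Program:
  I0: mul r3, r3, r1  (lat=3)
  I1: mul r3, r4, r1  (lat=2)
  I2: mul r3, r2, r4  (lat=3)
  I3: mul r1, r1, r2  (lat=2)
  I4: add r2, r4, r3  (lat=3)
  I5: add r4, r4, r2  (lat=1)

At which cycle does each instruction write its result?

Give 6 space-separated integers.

I0 mul r3: issue@1 deps=(None,None) exec_start@1 write@4
I1 mul r3: issue@2 deps=(None,None) exec_start@2 write@4
I2 mul r3: issue@3 deps=(None,None) exec_start@3 write@6
I3 mul r1: issue@4 deps=(None,None) exec_start@4 write@6
I4 add r2: issue@5 deps=(None,2) exec_start@6 write@9
I5 add r4: issue@6 deps=(None,4) exec_start@9 write@10

Answer: 4 4 6 6 9 10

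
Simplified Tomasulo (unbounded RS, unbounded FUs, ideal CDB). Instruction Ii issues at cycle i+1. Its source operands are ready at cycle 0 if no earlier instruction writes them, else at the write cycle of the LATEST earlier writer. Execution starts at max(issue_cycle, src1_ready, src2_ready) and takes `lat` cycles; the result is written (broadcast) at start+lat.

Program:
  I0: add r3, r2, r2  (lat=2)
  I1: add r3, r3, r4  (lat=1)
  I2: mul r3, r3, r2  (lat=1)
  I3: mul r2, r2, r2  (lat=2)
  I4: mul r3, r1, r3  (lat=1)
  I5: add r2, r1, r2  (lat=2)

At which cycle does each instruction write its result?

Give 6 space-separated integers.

I0 add r3: issue@1 deps=(None,None) exec_start@1 write@3
I1 add r3: issue@2 deps=(0,None) exec_start@3 write@4
I2 mul r3: issue@3 deps=(1,None) exec_start@4 write@5
I3 mul r2: issue@4 deps=(None,None) exec_start@4 write@6
I4 mul r3: issue@5 deps=(None,2) exec_start@5 write@6
I5 add r2: issue@6 deps=(None,3) exec_start@6 write@8

Answer: 3 4 5 6 6 8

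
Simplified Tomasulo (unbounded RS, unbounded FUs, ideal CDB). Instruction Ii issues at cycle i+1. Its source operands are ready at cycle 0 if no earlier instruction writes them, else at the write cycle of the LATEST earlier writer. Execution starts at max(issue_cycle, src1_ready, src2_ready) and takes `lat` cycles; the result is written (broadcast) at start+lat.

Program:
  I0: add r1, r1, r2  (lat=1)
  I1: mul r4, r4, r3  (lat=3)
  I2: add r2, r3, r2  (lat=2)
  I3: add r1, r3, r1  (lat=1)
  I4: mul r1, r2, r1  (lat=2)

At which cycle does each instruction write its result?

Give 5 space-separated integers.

I0 add r1: issue@1 deps=(None,None) exec_start@1 write@2
I1 mul r4: issue@2 deps=(None,None) exec_start@2 write@5
I2 add r2: issue@3 deps=(None,None) exec_start@3 write@5
I3 add r1: issue@4 deps=(None,0) exec_start@4 write@5
I4 mul r1: issue@5 deps=(2,3) exec_start@5 write@7

Answer: 2 5 5 5 7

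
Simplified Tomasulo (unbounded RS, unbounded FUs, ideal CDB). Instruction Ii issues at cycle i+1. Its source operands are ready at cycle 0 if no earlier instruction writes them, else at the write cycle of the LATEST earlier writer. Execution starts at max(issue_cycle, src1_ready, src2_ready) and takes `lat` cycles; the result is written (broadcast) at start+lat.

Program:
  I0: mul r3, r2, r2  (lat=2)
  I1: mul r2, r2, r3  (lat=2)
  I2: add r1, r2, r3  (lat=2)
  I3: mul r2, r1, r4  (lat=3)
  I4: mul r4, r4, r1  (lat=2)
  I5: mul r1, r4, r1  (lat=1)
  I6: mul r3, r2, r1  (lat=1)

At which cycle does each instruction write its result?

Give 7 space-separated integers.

Answer: 3 5 7 10 9 10 11

Derivation:
I0 mul r3: issue@1 deps=(None,None) exec_start@1 write@3
I1 mul r2: issue@2 deps=(None,0) exec_start@3 write@5
I2 add r1: issue@3 deps=(1,0) exec_start@5 write@7
I3 mul r2: issue@4 deps=(2,None) exec_start@7 write@10
I4 mul r4: issue@5 deps=(None,2) exec_start@7 write@9
I5 mul r1: issue@6 deps=(4,2) exec_start@9 write@10
I6 mul r3: issue@7 deps=(3,5) exec_start@10 write@11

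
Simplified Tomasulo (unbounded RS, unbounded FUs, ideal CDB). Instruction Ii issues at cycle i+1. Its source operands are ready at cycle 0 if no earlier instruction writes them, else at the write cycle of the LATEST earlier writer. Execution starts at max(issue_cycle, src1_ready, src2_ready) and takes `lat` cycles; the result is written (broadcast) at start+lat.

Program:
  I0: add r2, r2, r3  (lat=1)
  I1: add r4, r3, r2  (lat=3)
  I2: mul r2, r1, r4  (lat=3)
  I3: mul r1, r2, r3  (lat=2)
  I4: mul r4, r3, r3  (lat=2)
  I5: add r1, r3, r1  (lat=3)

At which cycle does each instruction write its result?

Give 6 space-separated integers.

Answer: 2 5 8 10 7 13

Derivation:
I0 add r2: issue@1 deps=(None,None) exec_start@1 write@2
I1 add r4: issue@2 deps=(None,0) exec_start@2 write@5
I2 mul r2: issue@3 deps=(None,1) exec_start@5 write@8
I3 mul r1: issue@4 deps=(2,None) exec_start@8 write@10
I4 mul r4: issue@5 deps=(None,None) exec_start@5 write@7
I5 add r1: issue@6 deps=(None,3) exec_start@10 write@13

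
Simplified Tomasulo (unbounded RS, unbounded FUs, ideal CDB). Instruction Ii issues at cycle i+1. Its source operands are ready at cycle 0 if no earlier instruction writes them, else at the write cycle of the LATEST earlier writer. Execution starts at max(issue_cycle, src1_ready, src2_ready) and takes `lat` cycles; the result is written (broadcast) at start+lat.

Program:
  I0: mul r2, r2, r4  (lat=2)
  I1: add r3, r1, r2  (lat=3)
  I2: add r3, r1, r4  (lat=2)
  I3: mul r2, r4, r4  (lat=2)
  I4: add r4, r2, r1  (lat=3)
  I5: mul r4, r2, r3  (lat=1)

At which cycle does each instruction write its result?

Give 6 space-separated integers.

Answer: 3 6 5 6 9 7

Derivation:
I0 mul r2: issue@1 deps=(None,None) exec_start@1 write@3
I1 add r3: issue@2 deps=(None,0) exec_start@3 write@6
I2 add r3: issue@3 deps=(None,None) exec_start@3 write@5
I3 mul r2: issue@4 deps=(None,None) exec_start@4 write@6
I4 add r4: issue@5 deps=(3,None) exec_start@6 write@9
I5 mul r4: issue@6 deps=(3,2) exec_start@6 write@7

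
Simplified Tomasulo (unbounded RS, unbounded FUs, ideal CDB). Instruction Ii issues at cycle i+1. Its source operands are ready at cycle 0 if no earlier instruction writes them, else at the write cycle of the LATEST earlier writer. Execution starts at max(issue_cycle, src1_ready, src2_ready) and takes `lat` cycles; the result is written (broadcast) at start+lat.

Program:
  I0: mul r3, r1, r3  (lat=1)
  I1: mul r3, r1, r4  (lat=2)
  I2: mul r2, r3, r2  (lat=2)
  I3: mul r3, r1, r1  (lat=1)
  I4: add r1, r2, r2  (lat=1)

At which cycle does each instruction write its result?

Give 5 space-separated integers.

I0 mul r3: issue@1 deps=(None,None) exec_start@1 write@2
I1 mul r3: issue@2 deps=(None,None) exec_start@2 write@4
I2 mul r2: issue@3 deps=(1,None) exec_start@4 write@6
I3 mul r3: issue@4 deps=(None,None) exec_start@4 write@5
I4 add r1: issue@5 deps=(2,2) exec_start@6 write@7

Answer: 2 4 6 5 7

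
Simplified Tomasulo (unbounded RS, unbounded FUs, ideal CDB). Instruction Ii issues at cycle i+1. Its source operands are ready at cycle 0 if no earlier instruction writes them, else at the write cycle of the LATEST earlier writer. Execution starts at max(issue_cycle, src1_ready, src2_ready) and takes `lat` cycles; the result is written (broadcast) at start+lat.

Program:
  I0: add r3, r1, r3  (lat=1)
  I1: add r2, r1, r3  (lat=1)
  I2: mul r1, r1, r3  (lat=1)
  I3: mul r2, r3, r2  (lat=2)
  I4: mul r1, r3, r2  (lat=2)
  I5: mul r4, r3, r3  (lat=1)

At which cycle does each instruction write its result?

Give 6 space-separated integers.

Answer: 2 3 4 6 8 7

Derivation:
I0 add r3: issue@1 deps=(None,None) exec_start@1 write@2
I1 add r2: issue@2 deps=(None,0) exec_start@2 write@3
I2 mul r1: issue@3 deps=(None,0) exec_start@3 write@4
I3 mul r2: issue@4 deps=(0,1) exec_start@4 write@6
I4 mul r1: issue@5 deps=(0,3) exec_start@6 write@8
I5 mul r4: issue@6 deps=(0,0) exec_start@6 write@7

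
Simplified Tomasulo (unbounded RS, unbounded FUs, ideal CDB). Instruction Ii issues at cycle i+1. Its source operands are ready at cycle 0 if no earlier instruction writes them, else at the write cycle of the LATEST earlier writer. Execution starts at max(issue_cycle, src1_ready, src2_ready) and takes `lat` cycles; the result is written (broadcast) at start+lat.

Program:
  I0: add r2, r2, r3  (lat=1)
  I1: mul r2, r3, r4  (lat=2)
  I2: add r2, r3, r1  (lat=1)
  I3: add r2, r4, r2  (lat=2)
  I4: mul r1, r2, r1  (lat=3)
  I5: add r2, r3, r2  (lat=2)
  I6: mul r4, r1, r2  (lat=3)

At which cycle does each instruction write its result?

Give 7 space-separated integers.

Answer: 2 4 4 6 9 8 12

Derivation:
I0 add r2: issue@1 deps=(None,None) exec_start@1 write@2
I1 mul r2: issue@2 deps=(None,None) exec_start@2 write@4
I2 add r2: issue@3 deps=(None,None) exec_start@3 write@4
I3 add r2: issue@4 deps=(None,2) exec_start@4 write@6
I4 mul r1: issue@5 deps=(3,None) exec_start@6 write@9
I5 add r2: issue@6 deps=(None,3) exec_start@6 write@8
I6 mul r4: issue@7 deps=(4,5) exec_start@9 write@12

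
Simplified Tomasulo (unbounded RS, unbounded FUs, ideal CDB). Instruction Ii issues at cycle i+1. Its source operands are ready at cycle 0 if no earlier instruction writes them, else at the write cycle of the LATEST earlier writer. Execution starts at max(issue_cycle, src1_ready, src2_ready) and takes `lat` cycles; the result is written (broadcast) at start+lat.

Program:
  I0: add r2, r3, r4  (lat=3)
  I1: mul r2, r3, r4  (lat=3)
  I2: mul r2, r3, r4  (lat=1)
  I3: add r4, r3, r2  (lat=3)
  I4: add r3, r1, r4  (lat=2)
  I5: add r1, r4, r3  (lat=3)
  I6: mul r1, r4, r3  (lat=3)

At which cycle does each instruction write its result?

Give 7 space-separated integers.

Answer: 4 5 4 7 9 12 12

Derivation:
I0 add r2: issue@1 deps=(None,None) exec_start@1 write@4
I1 mul r2: issue@2 deps=(None,None) exec_start@2 write@5
I2 mul r2: issue@3 deps=(None,None) exec_start@3 write@4
I3 add r4: issue@4 deps=(None,2) exec_start@4 write@7
I4 add r3: issue@5 deps=(None,3) exec_start@7 write@9
I5 add r1: issue@6 deps=(3,4) exec_start@9 write@12
I6 mul r1: issue@7 deps=(3,4) exec_start@9 write@12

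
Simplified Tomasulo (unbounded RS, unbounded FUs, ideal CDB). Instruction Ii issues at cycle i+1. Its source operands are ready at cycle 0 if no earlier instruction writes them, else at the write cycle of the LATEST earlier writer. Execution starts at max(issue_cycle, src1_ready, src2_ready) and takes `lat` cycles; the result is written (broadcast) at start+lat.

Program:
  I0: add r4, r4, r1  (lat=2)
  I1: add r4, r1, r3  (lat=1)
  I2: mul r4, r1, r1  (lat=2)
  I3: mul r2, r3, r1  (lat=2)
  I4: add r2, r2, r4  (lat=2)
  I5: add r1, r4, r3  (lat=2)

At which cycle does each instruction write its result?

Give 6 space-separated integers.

Answer: 3 3 5 6 8 8

Derivation:
I0 add r4: issue@1 deps=(None,None) exec_start@1 write@3
I1 add r4: issue@2 deps=(None,None) exec_start@2 write@3
I2 mul r4: issue@3 deps=(None,None) exec_start@3 write@5
I3 mul r2: issue@4 deps=(None,None) exec_start@4 write@6
I4 add r2: issue@5 deps=(3,2) exec_start@6 write@8
I5 add r1: issue@6 deps=(2,None) exec_start@6 write@8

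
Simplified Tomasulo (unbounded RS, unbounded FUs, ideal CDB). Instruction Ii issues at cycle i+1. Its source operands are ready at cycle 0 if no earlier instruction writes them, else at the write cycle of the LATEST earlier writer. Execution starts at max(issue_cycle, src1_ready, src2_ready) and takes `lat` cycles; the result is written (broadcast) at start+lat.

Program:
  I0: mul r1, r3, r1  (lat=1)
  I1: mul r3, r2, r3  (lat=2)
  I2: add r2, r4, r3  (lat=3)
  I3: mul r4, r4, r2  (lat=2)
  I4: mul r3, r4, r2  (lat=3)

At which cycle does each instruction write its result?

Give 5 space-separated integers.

I0 mul r1: issue@1 deps=(None,None) exec_start@1 write@2
I1 mul r3: issue@2 deps=(None,None) exec_start@2 write@4
I2 add r2: issue@3 deps=(None,1) exec_start@4 write@7
I3 mul r4: issue@4 deps=(None,2) exec_start@7 write@9
I4 mul r3: issue@5 deps=(3,2) exec_start@9 write@12

Answer: 2 4 7 9 12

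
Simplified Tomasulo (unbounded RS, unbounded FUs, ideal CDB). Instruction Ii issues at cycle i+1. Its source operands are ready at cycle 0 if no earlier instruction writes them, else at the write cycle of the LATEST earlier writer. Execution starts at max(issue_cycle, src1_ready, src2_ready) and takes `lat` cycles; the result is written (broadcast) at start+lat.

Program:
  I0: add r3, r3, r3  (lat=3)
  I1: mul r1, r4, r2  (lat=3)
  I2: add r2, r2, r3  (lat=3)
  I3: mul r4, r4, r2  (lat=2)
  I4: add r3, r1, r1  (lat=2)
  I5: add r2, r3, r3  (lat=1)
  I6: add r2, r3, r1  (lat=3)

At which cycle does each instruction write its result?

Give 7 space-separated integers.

Answer: 4 5 7 9 7 8 10

Derivation:
I0 add r3: issue@1 deps=(None,None) exec_start@1 write@4
I1 mul r1: issue@2 deps=(None,None) exec_start@2 write@5
I2 add r2: issue@3 deps=(None,0) exec_start@4 write@7
I3 mul r4: issue@4 deps=(None,2) exec_start@7 write@9
I4 add r3: issue@5 deps=(1,1) exec_start@5 write@7
I5 add r2: issue@6 deps=(4,4) exec_start@7 write@8
I6 add r2: issue@7 deps=(4,1) exec_start@7 write@10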